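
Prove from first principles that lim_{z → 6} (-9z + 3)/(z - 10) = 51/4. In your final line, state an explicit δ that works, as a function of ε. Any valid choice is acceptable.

Let ε > 0. We want δ > 0 with 0 < |z − 6| < δ ⇒ |(-9z + 3)/(z - 10) − (51/4)| < ε.
Combining over a common denominator, (-9z + 3)/(z - 10) − (51/4) = [(-9z + 3)·(-4) − (-51)·(z - 10)] / [(-4)·(z - 10)] = 87(z − 6) / ((-4)(z - 10)).
So |(-9z + 3)/(z - 10) − (51/4)| = 87|z − 6| / (4·|z − 10|).
Require δ ≤ 2, so |z − 10| ≥ |-4| − |z − 6| > 4 − 2 = 2.
Hence |(-9z + 3)/(z - 10) − (51/4)| < 87|z − 6|/(4·2) = (87/8)|z − 6|, which is < ε once |z − 6| < (8/87)ε.
Take δ = min(2, (8/87)ε). Then 0 < |z − 6| < δ forces both bounds, so |(-9z + 3)/(z - 10) − (51/4)| < ε.

δ = min(2, (8/87)ε)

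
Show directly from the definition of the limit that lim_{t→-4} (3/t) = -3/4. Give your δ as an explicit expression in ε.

δ = min(2, (8/3)ε)

Let ε > 0 be given. We seek δ > 0 such that 0 < |t + 4| < δ implies |3/t + 3/4| < ε.
|3/t + 3/4| = 3·|-4 − t|/(4·|t|) = 3|t + 4|/(4|t|).
Require δ ≤ 2 so that |t| > 4 − 2 = 2, hence 4|t| > 8.
Then |3/t + 3/4| < 3|t + 4|/8, which is < ε when |t + 4| < (8/3)ε.
Take δ = min(2, (8/3)ε). Then 0 < |t + 4| < δ gives both |t + 4| < 2 and |t + 4| < (8/3)ε, so |3/t + 3/4| < ε.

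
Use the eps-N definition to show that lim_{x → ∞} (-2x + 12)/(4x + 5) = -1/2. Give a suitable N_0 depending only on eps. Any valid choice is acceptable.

N_0 = (29/8)/eps

Let eps > 0. We seek N_0 > 0 such that x > N_0 implies |(-2x + 12)/(4x + 5) + 1/2| < eps.
(-2x + 12)/(4x + 5) + 1/2 = (4(-2x + 12) − (-2)(4x + 5)) / (4(4x + 5)) = 58/(4(4x + 5)).
For x > 0 we have 4x + 5 > 4x, so |(-2x + 12)/(4x + 5) + 1/2| = 58/(4(4x + 5)) < 58/(4·4x) = (29/8)/x.
Thus |(-2x + 12)/(4x + 5) + 1/2| < eps whenever x > (29/8)/eps.
Take N_0 = (29/8)/eps. If x > N_0 then |(-2x + 12)/(4x + 5) + 1/2| < (29/8)/x < eps.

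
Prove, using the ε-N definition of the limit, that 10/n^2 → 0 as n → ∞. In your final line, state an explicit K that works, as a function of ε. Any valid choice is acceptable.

K = (10/ε)^{1/2}

Let ε > 0 be given. For n ≥ 1, |10/n^2 − 0| = 10/n^2.
10/n^2 < ε ⇔ n^2 > 10/ε ⇔ n > (10/ε)^{1/2}.
Take K = (10/ε)^{1/2}. Then n > K implies 10/n^2 < ε.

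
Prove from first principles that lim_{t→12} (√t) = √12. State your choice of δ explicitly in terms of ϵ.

δ = min(12, √12·ϵ)

Fix ϵ > 0. We want δ > 0 such that 0 < |t − 12| < δ implies |√t − √12| < ϵ.
Rationalise: √t − √12 = (t − 12)/(√t + √12), so |√t − √12| = |t − 12|/(√t + √12).
Restrict δ ≤ 12 so that |t − 12| < 12 forces t > 0, and then √t + √12 > √12.
Hence |√t − √12| < |t − 12|/√12, which is < ϵ once |t − 12| < √12·ϵ.
Take δ = min(12, √12·ϵ). If 0 < |t − 12| < δ then t > 0 and |√t − √12| < |t − 12|/√12 < ϵ.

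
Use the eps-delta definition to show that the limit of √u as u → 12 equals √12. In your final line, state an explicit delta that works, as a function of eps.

Fix eps > 0. We want delta > 0 such that 0 < |u − 12| < delta implies |√u − √12| < eps.
Rationalise: √u − √12 = (u − 12)/(√u + √12), so |√u − √12| = |u − 12|/(√u + √12).
Restrict delta ≤ 12 so that |u − 12| < 12 forces u > 0, and then √u + √12 > √12.
Hence |√u − √12| < |u − 12|/√12, which is < eps once |u − 12| < √12·eps.
Take delta = min(12, √12·eps). If 0 < |u − 12| < delta then u > 0 and |√u − √12| < |u − 12|/√12 < eps.

delta = min(12, √12·eps)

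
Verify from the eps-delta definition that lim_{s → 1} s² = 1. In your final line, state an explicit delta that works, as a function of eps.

Let eps > 0 be given. We seek delta > 0 with 0 < |s − 1| < delta ⇒ |s² − 1| < eps.
Factor: s² − 1 = (s − 1)(s + 1), so |s² − 1| = |s − 1|·|s + 1|.
Impose delta ≤ 2 so that |s| < 3; then |s + 1| ≤ 4.
Hence |s² − 1| ≤ 4|s − 1|, which is < eps once |s − 1| < eps/4.
Take delta = min(2, eps/4). If 0 < |s − 1| < delta then both bounds hold and |s² − 1| ≤ 4|s − 1| < 4·(eps/4) = eps.

delta = min(2, eps/4)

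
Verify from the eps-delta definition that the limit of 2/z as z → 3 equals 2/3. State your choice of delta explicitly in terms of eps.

Let eps > 0 be given. We seek delta > 0 such that 0 < |z − 3| < delta implies |2/z − (2/3)| < eps.
|2/z − (2/3)| = 2·|3 − z|/(3·|z|) = 2|z − 3|/(3|z|).
Require delta ≤ 3/2 so that |z| > 3 − 3/2 = 3/2, hence 3|z| > 9/2.
Then |2/z − (2/3)| < 2|z − 3|/(9/2), which is < eps when |z − 3| < (9/4)eps.
Take delta = min(3/2, (9/4)eps). Then 0 < |z − 3| < delta gives both |z − 3| < 3/2 and |z − 3| < (9/4)eps, so |2/z − (2/3)| < eps.

delta = min(3/2, (9/4)eps)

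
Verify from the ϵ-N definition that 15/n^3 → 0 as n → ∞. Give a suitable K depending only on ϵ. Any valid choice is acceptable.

K = (15/ϵ)^{1/3}

Suppose ϵ > 0. For n ≥ 1, |15/n^3 − 0| = 15/n^3.
15/n^3 < ϵ ⇔ n^3 > 15/ϵ ⇔ n > (15/ϵ)^{1/3}.
Take K = (15/ϵ)^{1/3}. Then n > K implies 15/n^3 < ϵ.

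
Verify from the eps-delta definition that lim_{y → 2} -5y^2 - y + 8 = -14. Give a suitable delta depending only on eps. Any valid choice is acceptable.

Suppose eps > 0. We want delta > 0 such that 0 < |y − 2| < delta implies |(-5y^2 - y + 8) + 14| < eps.
(-5y^2 - y + 8) + 14 = -5y^2 - y + 22 = (y − 2)(-5y - 11).
So |(-5y^2 - y + 8) + 14| = |y − 2|·|-5y - 11|.
Require delta ≤ 2. Then |y − 2| < 2 gives |y| < 4, and by the triangle inequality |-5y - 11| ≤ 5·4 + 11 = 31.
Hence |(-5y^2 - y + 8) + 14| ≤ 31|y − 2| < eps provided |y − 2| < eps/31.
Choosing delta = min(2, eps/31) ensures both conditions, hence |(-5y^2 - y + 8) + 14| < eps.

delta = min(2, eps/31)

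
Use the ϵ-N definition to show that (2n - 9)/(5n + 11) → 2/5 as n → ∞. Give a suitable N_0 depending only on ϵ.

Suppose ϵ > 0. For n ≥ 1, |(2n - 9)/(5n + 11) − (2/5)| = |-67|/(5(5n + 11)) = 67/(5(5n + 11)).
Since 5n + 11 ≥ 5n for n ≥ 1, this is ≤ 67/(5·5n) = (67/25)/n.
So |(2n - 9)/(5n + 11) − (2/5)| < ϵ whenever n > (67/25)/ϵ.
Take N_0 = (67/25)/ϵ. If n > N_0 then |(2n - 9)/(5n + 11) − (2/5)| ≤ (67/25)/n < ϵ.

N_0 = (67/25)/ϵ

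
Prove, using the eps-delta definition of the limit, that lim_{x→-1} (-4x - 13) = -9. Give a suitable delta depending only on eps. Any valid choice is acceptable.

delta = eps/4

Suppose eps > 0. We need delta > 0 so that 0 < |x + 1| < delta implies |(-4x - 13) + 9| < eps.
Since (-4x - 13) + 9 = -4(x + 1), we have |(-4x - 13) + 9| = 4|x + 1|.
Thus it suffices that |x + 1| < eps/4.
Take delta = eps/4. If 0 < |x + 1| < delta then |(-4x - 13) + 9| = 4|x + 1| < 4·(eps/4) = eps.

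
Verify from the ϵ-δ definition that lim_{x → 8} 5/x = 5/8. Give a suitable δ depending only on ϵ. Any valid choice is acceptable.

δ = min(4, (32/5)ϵ)

Let ϵ > 0. We seek δ > 0 such that 0 < |x − 8| < δ implies |5/x − (5/8)| < ϵ.
|5/x − (5/8)| = 5·|8 − x|/(8·|x|) = 5|x − 8|/(8|x|).
Restrict δ ≤ 4. Then |x − 8| < 4 gives |x| > 4, so 8|x| > 32.
Then |5/x − (5/8)| < 5|x − 8|/32, which is < ϵ when |x − 8| < (32/5)ϵ.
Take δ = min(4, (32/5)ϵ). Then 0 < |x − 8| < δ gives both |x − 8| < 4 and |x − 8| < (32/5)ϵ, so |5/x − (5/8)| < ϵ.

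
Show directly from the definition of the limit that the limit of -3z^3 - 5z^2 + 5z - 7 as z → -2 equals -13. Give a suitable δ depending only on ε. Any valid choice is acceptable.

Let ε > 0 be given. We want δ > 0 such that 0 < |z + 2| < δ implies |(-3z^3 - 5z^2 + 5z - 7) + 13| < ε.
(-3z^3 - 5z^2 + 5z - 7) + 13 = -3z^3 - 5z^2 + 5z + 6 = (z + 2)(-3z^2 + z + 3).
So |(-3z^3 - 5z^2 + 5z - 7) + 13| = |z + 2|·|-3z^2 + z + 3|.
Assume first that |z + 2| < 1, so |z| < 3. Then |-3z^2 + z + 3| ≤ 3·3^2 + 3 + 3 = 33.
Hence |(-3z^3 - 5z^2 + 5z - 7) + 13| ≤ 33|z + 2| < ε provided |z + 2| < ε/33.
Choosing δ = min(1, ε/33) ensures both conditions, hence |(-3z^3 - 5z^2 + 5z - 7) + 13| < ε.

δ = min(1, ε/33)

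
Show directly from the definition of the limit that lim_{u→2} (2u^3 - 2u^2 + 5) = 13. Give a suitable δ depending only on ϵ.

δ = min(1, ϵ/28)

Suppose ϵ > 0. We want δ > 0 such that 0 < |u − 2| < δ implies |(2u^3 - 2u^2 + 5) − 13| < ϵ.
(2u^3 - 2u^2 + 5) − 13 = 2u^3 - 2u^2 - 8 = (u − 2)(2u^2 + 2u + 4).
So |(2u^3 - 2u^2 + 5) − 13| = |u − 2|·|2u^2 + 2u + 4|.
Require δ ≤ 1. Then |u − 2| < 1 gives |u| < 3, and by the triangle inequality |2u^2 + 2u + 4| ≤ 2·3^2 + 2·3 + 4 = 28.
Hence |(2u^3 - 2u^2 + 5) − 13| ≤ 28|u − 2| < ϵ provided |u − 2| < ϵ/28.
Choosing δ = min(1, ϵ/28) ensures both conditions, hence |(2u^3 - 2u^2 + 5) − 13| < ϵ.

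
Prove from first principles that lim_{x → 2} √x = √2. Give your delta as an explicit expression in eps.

Let eps > 0 be given. We want delta > 0 such that 0 < |x − 2| < delta implies |√x − √2| < eps.
Rationalise: √x − √2 = (x − 2)/(√x + √2), so |√x − √2| = |x − 2|/(√x + √2).
Restrict delta ≤ 2 so that |x − 2| < 2 forces x > 0, and then √x + √2 > √2.
Hence |√x − √2| < |x − 2|/√2, which is < eps once |x − 2| < √2·eps.
Take delta = min(2, √2·eps). If 0 < |x − 2| < delta then x > 0 and |√x − √2| < |x − 2|/√2 < eps.

delta = min(2, √2·eps)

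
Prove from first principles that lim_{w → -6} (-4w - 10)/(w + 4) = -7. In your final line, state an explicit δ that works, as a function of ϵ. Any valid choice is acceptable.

Let ϵ > 0. We want δ > 0 with 0 < |w + 6| < δ ⇒ |(-4w - 10)/(w + 4) + 7| < ϵ.
Combining over a common denominator, (-4w - 10)/(w + 4) + 7 = [(-4w - 10)·(-2) − 14·(w + 4)] / [(-2)·(w + 4)] = -6(w + 6) / ((-2)(w + 4)).
So |(-4w - 10)/(w + 4) + 7| = 6|w + 6| / (2·|w + 4|).
Restrict δ ≤ 1. Then |w + 6| < 1 gives |w + 4| = |(w + 6) + (-2)| ≥ 2 − 1 = 1.
Hence |(-4w - 10)/(w + 4) + 7| < 6|w + 6|/(2·1) = 3|w + 6|, which is < ϵ once |w + 6| < (1/3)ϵ.
Take δ = min(1, (1/3)ϵ). Then 0 < |w + 6| < δ forces both bounds, so |(-4w - 10)/(w + 4) + 7| < ϵ.

δ = min(1, (1/3)ϵ)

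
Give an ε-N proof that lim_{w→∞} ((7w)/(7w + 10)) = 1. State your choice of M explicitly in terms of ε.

M = (10/7)/ε

Let ε > 0. We seek M > 0 such that w > M implies |(7w)/(7w + 10) − 1| < ε.
(7w)/(7w + 10) − 1 = (7(7w) − 7(7w + 10)) / (7(7w + 10)) = -70/(7(7w + 10)).
For w > 0 we have 7w + 10 > 7w, so |(7w)/(7w + 10) − 1| = 70/(7(7w + 10)) < 70/(7·7w) = (10/7)/w.
Thus |(7w)/(7w + 10) − 1| < ε whenever w > (10/7)/ε.
Take M = (10/7)/ε. If w > M then |(7w)/(7w + 10) − 1| < (10/7)/w < ε.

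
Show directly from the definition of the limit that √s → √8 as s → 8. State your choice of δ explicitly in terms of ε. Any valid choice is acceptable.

δ = min(8, √8·ε)

Fix ε > 0. We want δ > 0 such that 0 < |s − 8| < δ implies |√s − √8| < ε.
Multiplying by the conjugate, |√s − √8| = |s − 8|/(√s + √8).
Restrict δ ≤ 8 so that |s − 8| < 8 forces s > 0, and then √s + √8 > √8.
Hence |√s − √8| < |s − 8|/√8, which is < ε once |s − 8| < √8·ε.
Take δ = min(8, √8·ε). If 0 < |s − 8| < δ then s > 0 and |√s − √8| < |s − 8|/√8 < ε.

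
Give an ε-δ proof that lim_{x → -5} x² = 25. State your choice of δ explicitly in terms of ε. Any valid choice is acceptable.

Fix ε > 0. We seek δ > 0 with 0 < |x + 5| < δ ⇒ |x² − 25| < ε.
Factor: x² − 25 = (x + 5)(x - 5), so |x² − 25| = |x + 5|·|x - 5|.
Impose δ ≤ 2 so that |x| < 7; then |x - 5| ≤ 12.
Hence |x² − 25| ≤ 12|x + 5|, which is < ε once |x + 5| < ε/12.
Take δ = min(2, ε/12). If 0 < |x + 5| < δ then both bounds hold and |x² − 25| ≤ 12|x + 5| < 12·(ε/12) = ε.

δ = min(2, ε/12)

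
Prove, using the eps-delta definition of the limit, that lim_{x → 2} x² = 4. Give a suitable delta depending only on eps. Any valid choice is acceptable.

delta = min(1, eps/5)

Let eps > 0. We seek delta > 0 with 0 < |x − 2| < delta ⇒ |x² − 4| < eps.
Factor: x² − 4 = (x − 2)(x + 2), so |x² − 4| = |x − 2|·|x + 2|.
Restrict delta ≤ 1. Then |x − 2| < 1 gives |x| < 3, so by the triangle inequality |x + 2| ≤ 3 + 2 = 5.
Hence |x² − 4| ≤ 5|x − 2|, which is < eps once |x − 2| < eps/5.
Take delta = min(1, eps/5). If 0 < |x − 2| < delta then both bounds hold and |x² − 4| ≤ 5|x − 2| < 5·(eps/5) = eps.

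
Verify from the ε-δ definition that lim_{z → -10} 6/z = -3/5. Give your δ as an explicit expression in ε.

δ = min(5, (25/3)ε)

Fix ε > 0. We seek δ > 0 such that 0 < |z + 10| < δ implies |6/z + 3/5| < ε.
|6/z + 3/5| = 6·|-10 − z|/(10·|z|) = 6|z + 10|/(10|z|).
Require δ ≤ 5 so that |z| > 10 − 5 = 5, hence 10|z| > 50.
Then |6/z + 3/5| < 6|z + 10|/50, which is < ε when |z + 10| < (25/3)ε.
Take δ = min(5, (25/3)ε). Then 0 < |z + 10| < δ gives both |z + 10| < 5 and |z + 10| < (25/3)ε, so |6/z + 3/5| < ε.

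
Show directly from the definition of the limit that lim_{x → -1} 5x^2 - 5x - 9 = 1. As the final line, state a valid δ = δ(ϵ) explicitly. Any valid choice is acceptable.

δ = min(1, ϵ/20)

Let ϵ > 0 be given. We want δ > 0 such that 0 < |x + 1| < δ implies |(5x^2 - 5x - 9) − 1| < ϵ.
(5x^2 - 5x - 9) − 1 = 5x^2 - 5x - 10 = (x + 1)(5x - 10).
So |(5x^2 - 5x - 9) − 1| = |x + 1|·|5x - 10|.
Assume first that |x + 1| < 1, so |x| < 2. Then |5x - 10| ≤ 5·2 + 10 = 20.
Hence |(5x^2 - 5x - 9) − 1| ≤ 20|x + 1| < ϵ provided |x + 1| < ϵ/20.
Choosing δ = min(1, ϵ/20) ensures both conditions, hence |(5x^2 - 5x - 9) − 1| < ϵ.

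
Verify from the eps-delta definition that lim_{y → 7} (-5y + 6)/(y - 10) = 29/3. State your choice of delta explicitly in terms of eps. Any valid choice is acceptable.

Let eps > 0. We want delta > 0 with 0 < |y − 7| < delta ⇒ |(-5y + 6)/(y - 10) − (29/3)| < eps.
Combining over a common denominator, (-5y + 6)/(y - 10) − (29/3) = [(-5y + 6)·(-3) − (-29)·(y - 10)] / [(-3)·(y - 10)] = 44(y − 7) / ((-3)(y - 10)).
So |(-5y + 6)/(y - 10) − (29/3)| = 44|y − 7| / (3·|y − 10|).
Require delta ≤ 3/2, so |y − 10| ≥ |-3| − |y − 7| > 3 − 3/2 = 3/2.
Hence |(-5y + 6)/(y - 10) − (29/3)| < 44|y − 7|/(3·(3/2)) = (88/9)|y − 7|, which is < eps once |y − 7| < (9/88)eps.
Take delta = min(3/2, (9/88)eps). Then 0 < |y − 7| < delta forces both bounds, so |(-5y + 6)/(y - 10) − (29/3)| < eps.

delta = min(3/2, (9/88)eps)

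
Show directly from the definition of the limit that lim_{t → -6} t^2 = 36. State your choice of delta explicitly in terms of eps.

delta = min(1, eps/13)

Suppose eps > 0. We seek delta > 0 with 0 < |t + 6| < delta ⇒ |t^2 − 36| < eps.
Factor: t^2 − 36 = (t + 6)(t - 6), so |t^2 − 36| = |t + 6|·|t - 6|.
Impose delta ≤ 1 so that |t| < 7; then |t - 6| ≤ 13.
Hence |t^2 − 36| ≤ 13|t + 6|, which is < eps once |t + 6| < eps/13.
Take delta = min(1, eps/13). If 0 < |t + 6| < delta then both bounds hold and |t^2 − 36| ≤ 13|t + 6| < 13·(eps/13) = eps.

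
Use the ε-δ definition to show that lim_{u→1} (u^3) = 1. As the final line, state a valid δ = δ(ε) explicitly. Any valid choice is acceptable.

δ = min(2, ε/13)

Let ε > 0 be given. We seek δ > 0 with 0 < |u − 1| < δ ⇒ |u^3 − 1| < ε.
Factor: u^3 − 1 = (u − 1)(u^2 + u + 1), so |u^3 − 1| = |u − 1|·|u^2 + u + 1|.
Impose δ ≤ 2 so that |u| < 3; then |u^2 + u + 1| ≤ 13.
Hence |u^3 − 1| ≤ 13|u − 1|, which is < ε once |u − 1| < ε/13.
Take δ = min(2, ε/13). If 0 < |u − 1| < δ then both bounds hold and |u^3 − 1| ≤ 13|u − 1| < 13·(ε/13) = ε.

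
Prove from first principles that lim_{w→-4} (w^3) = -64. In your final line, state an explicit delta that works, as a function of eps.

delta = min(1, eps/61)

Let eps > 0. We seek delta > 0 with 0 < |w + 4| < delta ⇒ |w^3 + 64| < eps.
Factor: w^3 + 64 = (w + 4)(w^2 - 4w + 16), so |w^3 + 64| = |w + 4|·|w^2 - 4w + 16|.
Impose delta ≤ 1 so that |w| < 5; then |w^2 - 4w + 16| ≤ 61.
Hence |w^3 + 64| ≤ 61|w + 4|, which is < eps once |w + 4| < eps/61.
Take delta = min(1, eps/61). If 0 < |w + 4| < delta then both bounds hold and |w^3 + 64| ≤ 61|w + 4| < 61·(eps/61) = eps.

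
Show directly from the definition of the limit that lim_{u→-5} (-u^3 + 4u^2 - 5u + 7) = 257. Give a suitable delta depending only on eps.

delta = min(1, eps/140)

Fix eps > 0. We want delta > 0 such that 0 < |u + 5| < delta implies |(-u^3 + 4u^2 - 5u + 7) − 257| < eps.
(-u^3 + 4u^2 - 5u + 7) − 257 = -u^3 + 4u^2 - 5u - 250 = (u + 5)(-u^2 + 9u - 50).
So |(-u^3 + 4u^2 - 5u + 7) − 257| = |u + 5|·|-u^2 + 9u - 50|.
Assume first that |u + 5| < 1, so |u| < 6. Then |-u^2 + 9u - 50| ≤ 6^2 + 9·6 + 50 = 140.
Hence |(-u^3 + 4u^2 - 5u + 7) − 257| ≤ 140|u + 5| < eps provided |u + 5| < eps/140.
Take delta = min(1, eps/140). Then 0 < |u + 5| < delta gives both |u + 5| < 1 and |u + 5| < eps/140, so |(-u^3 + 4u^2 - 5u + 7) − 257| < eps.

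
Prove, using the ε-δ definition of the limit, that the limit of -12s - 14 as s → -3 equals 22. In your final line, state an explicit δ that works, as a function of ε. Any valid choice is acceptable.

Let ε > 0. We need δ > 0 so that 0 < |s + 3| < δ implies |(-12s - 14) − 22| < ε.
Since (-12s - 14) − 22 = -12(s + 3), we have |(-12s - 14) − 22| = 12|s + 3|.
Thus it suffices that |s + 3| < ε/12.
Take δ = ε/12. If 0 < |s + 3| < δ then |(-12s - 14) − 22| = 12|s + 3| < 12·(ε/12) = ε.

δ = ε/12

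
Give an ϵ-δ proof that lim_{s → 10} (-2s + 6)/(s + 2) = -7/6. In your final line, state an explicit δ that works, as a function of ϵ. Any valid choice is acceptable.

δ = min(6, (36/5)ϵ)

Let ϵ > 0 be given. We want δ > 0 with 0 < |s − 10| < δ ⇒ |(-2s + 6)/(s + 2) + 7/6| < ϵ.
Combining over a common denominator, (-2s + 6)/(s + 2) + 7/6 = [(-2s + 6)·12 − (-14)·(s + 2)] / [12·(s + 2)] = -10(s − 10) / (12(s + 2)).
So |(-2s + 6)/(s + 2) + 7/6| = 10|s − 10| / (12·|s + 2|).
Restrict δ ≤ 6. Then |s − 10| < 6 gives |s + 2| = |(s − 10) + 12| ≥ 12 − 6 = 6.
Hence |(-2s + 6)/(s + 2) + 7/6| < 10|s − 10|/(12·6) = (5/36)|s − 10|, which is < ϵ once |s − 10| < (36/5)ϵ.
Take δ = min(6, (36/5)ϵ). Then 0 < |s − 10| < δ forces both bounds, so |(-2s + 6)/(s + 2) + 7/6| < ϵ.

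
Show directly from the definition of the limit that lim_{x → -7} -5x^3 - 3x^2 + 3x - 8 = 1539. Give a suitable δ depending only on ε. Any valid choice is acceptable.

δ = min(1, ε/797)

Suppose ε > 0. We want δ > 0 such that 0 < |x + 7| < δ implies |(-5x^3 - 3x^2 + 3x - 8) − 1539| < ε.
(-5x^3 - 3x^2 + 3x - 8) − 1539 = -5x^3 - 3x^2 + 3x - 1547 = (x + 7)(-5x^2 + 32x - 221).
So |(-5x^3 - 3x^2 + 3x - 8) − 1539| = |x + 7|·|-5x^2 + 32x - 221|.
Require δ ≤ 1. Then |x + 7| < 1 gives |x| < 8, and by the triangle inequality |-5x^2 + 32x - 221| ≤ 5·8^2 + 32·8 + 221 = 797.
Hence |(-5x^3 - 3x^2 + 3x - 8) − 1539| ≤ 797|x + 7| < ε provided |x + 7| < ε/797.
Choosing δ = min(1, ε/797) ensures both conditions, hence |(-5x^3 - 3x^2 + 3x - 8) − 1539| < ε.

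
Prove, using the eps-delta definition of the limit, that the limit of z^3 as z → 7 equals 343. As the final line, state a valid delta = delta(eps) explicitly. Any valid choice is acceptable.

Suppose eps > 0. We seek delta > 0 with 0 < |z − 7| < delta ⇒ |z^3 − 343| < eps.
Factor: z^3 − 343 = (z − 7)(z^2 + 7z + 49), so |z^3 − 343| = |z − 7|·|z^2 + 7z + 49|.
Restrict delta ≤ 1. Then |z − 7| < 1 gives |z| < 8, so by the triangle inequality |z^2 + 7z + 49| ≤ 8^2 + 7·8 + 49 = 169.
Hence |z^3 − 343| ≤ 169|z − 7|, which is < eps once |z − 7| < eps/169.
Take delta = min(1, eps/169). If 0 < |z − 7| < delta then both bounds hold and |z^3 − 343| ≤ 169|z − 7| < 169·(eps/169) = eps.

delta = min(1, eps/169)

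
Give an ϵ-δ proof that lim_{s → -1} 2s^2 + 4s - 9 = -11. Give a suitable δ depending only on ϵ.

Suppose ϵ > 0. We want δ > 0 such that 0 < |s + 1| < δ implies |(2s^2 + 4s - 9) + 11| < ϵ.
(2s^2 + 4s - 9) + 11 = 2s^2 + 4s + 2 = (s + 1)(2s + 2).
So |(2s^2 + 4s - 9) + 11| = |s + 1|·|2s + 2|.
Assume first that |s + 1| < 1, so |s| < 2. Then |2s + 2| ≤ 2·2 + 2 = 6.
Hence |(2s^2 + 4s - 9) + 11| ≤ 6|s + 1| < ϵ provided |s + 1| < ϵ/6.
Take δ = min(1, ϵ/6). Then 0 < |s + 1| < δ gives both |s + 1| < 1 and |s + 1| < ϵ/6, so |(2s^2 + 4s - 9) + 11| < ϵ.

δ = min(1, ϵ/6)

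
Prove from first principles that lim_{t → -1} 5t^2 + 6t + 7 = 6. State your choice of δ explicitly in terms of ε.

Let ε > 0 be given. We want δ > 0 such that 0 < |t + 1| < δ implies |(5t^2 + 6t + 7) − 6| < ε.
(5t^2 + 6t + 7) − 6 = 5t^2 + 6t + 1 = (t + 1)(5t + 1).
So |(5t^2 + 6t + 7) − 6| = |t + 1|·|5t + 1|.
Assume first that |t + 1| < 1, so |t| < 2. Then |5t + 1| ≤ 5·2 + 1 = 11.
Hence |(5t^2 + 6t + 7) − 6| ≤ 11|t + 1| < ε provided |t + 1| < ε/11.
Take δ = min(1, ε/11). Then 0 < |t + 1| < δ gives both |t + 1| < 1 and |t + 1| < ε/11, so |(5t^2 + 6t + 7) − 6| < ε.

δ = min(1, ε/11)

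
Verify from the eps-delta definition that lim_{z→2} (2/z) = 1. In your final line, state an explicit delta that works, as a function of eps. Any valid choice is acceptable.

Fix eps > 0. We seek delta > 0 such that 0 < |z − 2| < delta implies |2/z − 1| < eps.
|2/z − 1| = 2·|2 − z|/(2·|z|) = 2|z − 2|/(2|z|).
Require delta ≤ 1 so that |z| > 2 − 1 = 1, hence 2|z| > 2.
Then |2/z − 1| < 2|z − 2|/2, which is < eps when |z − 2| < eps.
Take delta = min(1, eps). Then 0 < |z − 2| < delta gives both |z − 2| < 1 and |z − 2| < eps, so |2/z − 1| < eps.

delta = min(1, eps)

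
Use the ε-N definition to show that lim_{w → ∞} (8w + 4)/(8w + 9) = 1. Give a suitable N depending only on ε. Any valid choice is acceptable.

N = (5/8)/ε

Let ε > 0. We seek N > 0 such that w > N implies |(8w + 4)/(8w + 9) − 1| < ε.
(8w + 4)/(8w + 9) − 1 = (8(8w + 4) − 8(8w + 9)) / (8(8w + 9)) = -40/(8(8w + 9)).
For w > 0 we have 8w + 9 > 8w, so |(8w + 4)/(8w + 9) − 1| = 40/(8(8w + 9)) < 40/(8·8w) = (5/8)/w.
Thus |(8w + 4)/(8w + 9) − 1| < ε whenever w > (5/8)/ε.
Take N = (5/8)/ε. If w > N then |(8w + 4)/(8w + 9) − 1| < (5/8)/w < ε.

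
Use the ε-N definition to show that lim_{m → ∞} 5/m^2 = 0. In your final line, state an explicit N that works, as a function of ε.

Fix ε > 0. For m ≥ 1, |5/m^2 − 0| = 5/m^2.
5/m^2 < ε ⇔ m^2 > 5/ε ⇔ m > (5/ε)^{1/2}.
Take N = (5/ε)^{1/2}. Then m > N implies 5/m^2 < ε.

N = (5/ε)^{1/2}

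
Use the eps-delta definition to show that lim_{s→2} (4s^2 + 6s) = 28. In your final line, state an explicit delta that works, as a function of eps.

delta = min(1, eps/26)

Suppose eps > 0. We want delta > 0 such that 0 < |s − 2| < delta implies |(4s^2 + 6s) − 28| < eps.
(4s^2 + 6s) − 28 = 4s^2 + 6s - 28 = (s − 2)(4s + 14).
So |(4s^2 + 6s) − 28| = |s − 2|·|4s + 14|.
Assume first that |s − 2| < 1, so |s| < 3. Then |4s + 14| ≤ 4·3 + 14 = 26.
Hence |(4s^2 + 6s) − 28| ≤ 26|s − 2| < eps provided |s − 2| < eps/26.
Choosing delta = min(1, eps/26) ensures both conditions, hence |(4s^2 + 6s) − 28| < eps.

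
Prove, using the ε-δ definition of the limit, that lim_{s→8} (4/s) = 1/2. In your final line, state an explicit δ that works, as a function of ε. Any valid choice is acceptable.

Let ε > 0 be given. We seek δ > 0 such that 0 < |s − 8| < δ implies |4/s − (1/2)| < ε.
|4/s − (1/2)| = 4·|8 − s|/(8·|s|) = 4|s − 8|/(8|s|).
Restrict δ ≤ 4. Then |s − 8| < 4 gives |s| > 4, so 8|s| > 32.
Then |4/s − (1/2)| < 4|s − 8|/32, which is < ε when |s − 8| < 8ε.
Take δ = min(4, 8ε). Then 0 < |s − 8| < δ gives both |s − 8| < 4 and |s − 8| < 8ε, so |4/s − (1/2)| < ε.

δ = min(4, 8ε)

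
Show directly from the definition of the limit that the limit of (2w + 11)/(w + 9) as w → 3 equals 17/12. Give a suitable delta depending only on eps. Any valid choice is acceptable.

Suppose eps > 0. We want delta > 0 with 0 < |w − 3| < delta ⇒ |(2w + 11)/(w + 9) − (17/12)| < eps.
Combining over a common denominator, (2w + 11)/(w + 9) − (17/12) = [(2w + 11)·12 − 17·(w + 9)] / [12·(w + 9)] = 7(w − 3) / (12(w + 9)).
So |(2w + 11)/(w + 9) − (17/12)| = 7|w − 3| / (12·|w + 9|).
Restrict delta ≤ 6. Then |w − 3| < 6 gives |w + 9| = |(w − 3) + 12| ≥ 12 − 6 = 6.
Hence |(2w + 11)/(w + 9) − (17/12)| < 7|w − 3|/(12·6) = (7/72)|w − 3|, which is < eps once |w − 3| < (72/7)eps.
Take delta = min(6, (72/7)eps). Then 0 < |w − 3| < delta forces both bounds, so |(2w + 11)/(w + 9) − (17/12)| < eps.

delta = min(6, (72/7)eps)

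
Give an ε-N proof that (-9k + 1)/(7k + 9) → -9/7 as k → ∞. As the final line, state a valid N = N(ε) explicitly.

N = (88/49)/ε

Suppose ε > 0. For k ≥ 1, |(-9k + 1)/(7k + 9) + 9/7| = |88|/(7(7k + 9)) = 88/(7(7k + 9)).
Since 7k + 9 ≥ 7k for k ≥ 1, this is ≤ 88/(7·7k) = (88/49)/k.
So |(-9k + 1)/(7k + 9) + 9/7| < ε whenever k > (88/49)/ε.
Take N = (88/49)/ε. If k > N then |(-9k + 1)/(7k + 9) + 9/7| ≤ (88/49)/k < ε.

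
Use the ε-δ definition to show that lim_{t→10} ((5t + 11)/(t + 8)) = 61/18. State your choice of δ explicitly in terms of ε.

δ = min(9, (162/29)ε)

Suppose ε > 0. We want δ > 0 with 0 < |t − 10| < δ ⇒ |(5t + 11)/(t + 8) − (61/18)| < ε.
Combining over a common denominator, (5t + 11)/(t + 8) − (61/18) = [(5t + 11)·18 − 61·(t + 8)] / [18·(t + 8)] = 29(t − 10) / (18(t + 8)).
So |(5t + 11)/(t + 8) − (61/18)| = 29|t − 10| / (18·|t + 8|).
Require δ ≤ 9, so |t + 8| ≥ |18| − |t − 10| > 18 − 9 = 9.
Hence |(5t + 11)/(t + 8) − (61/18)| < 29|t − 10|/(18·9) = (29/162)|t − 10|, which is < ε once |t − 10| < (162/29)ε.
Take δ = min(9, (162/29)ε). Then 0 < |t − 10| < δ forces both bounds, so |(5t + 11)/(t + 8) − (61/18)| < ε.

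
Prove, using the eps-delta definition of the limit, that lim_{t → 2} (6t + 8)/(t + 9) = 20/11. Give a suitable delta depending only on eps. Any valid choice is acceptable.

Let eps > 0 be given. We want delta > 0 with 0 < |t − 2| < delta ⇒ |(6t + 8)/(t + 9) − (20/11)| < eps.
Combining over a common denominator, (6t + 8)/(t + 9) − (20/11) = [(6t + 8)·11 − 20·(t + 9)] / [11·(t + 9)] = 46(t − 2) / (11(t + 9)).
So |(6t + 8)/(t + 9) − (20/11)| = 46|t − 2| / (11·|t + 9|).
Require delta ≤ 11/2, so |t + 9| ≥ |11| − |t − 2| > 11 − 11/2 = 11/2.
Hence |(6t + 8)/(t + 9) − (20/11)| < 46|t − 2|/(11·(11/2)) = (92/121)|t − 2|, which is < eps once |t − 2| < (121/92)eps.
Take delta = min(11/2, (121/92)eps). Then 0 < |t − 2| < delta forces both bounds, so |(6t + 8)/(t + 9) − (20/11)| < eps.

delta = min(11/2, (121/92)eps)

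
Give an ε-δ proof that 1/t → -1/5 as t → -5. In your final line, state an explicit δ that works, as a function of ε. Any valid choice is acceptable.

Suppose ε > 0. We seek δ > 0 such that 0 < |t + 5| < δ implies |1/t + 1/5| < ε.
|1/t + 1/5| = |-5 − t|/(5·|t|) = |t + 5|/(5|t|).
Restrict δ ≤ 5/2. Then |t + 5| < 5/2 gives |t| > 5/2, so 5|t| > 25/2.
Then |1/t + 1/5| < |t + 5|/(25/2), which is < ε when |t + 5| < (25/2)ε.
Take δ = min(5/2, (25/2)ε). Then 0 < |t + 5| < δ gives both |t + 5| < 5/2 and |t + 5| < (25/2)ε, so |1/t + 1/5| < ε.

δ = min(5/2, (25/2)ε)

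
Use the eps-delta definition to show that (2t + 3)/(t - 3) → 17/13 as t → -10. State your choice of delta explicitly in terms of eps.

delta = min(13/2, (169/18)eps)

Suppose eps > 0. We want delta > 0 with 0 < |t + 10| < delta ⇒ |(2t + 3)/(t - 3) − (17/13)| < eps.
Combining over a common denominator, (2t + 3)/(t - 3) − (17/13) = [(2t + 3)·(-13) − (-17)·(t - 3)] / [(-13)·(t - 3)] = -9(t + 10) / ((-13)(t - 3)).
So |(2t + 3)/(t - 3) − (17/13)| = 9|t + 10| / (13·|t − 3|).
Require delta ≤ 13/2, so |t − 3| ≥ |-13| − |t + 10| > 13 − 13/2 = 13/2.
Hence |(2t + 3)/(t - 3) − (17/13)| < 9|t + 10|/(13·(13/2)) = (18/169)|t + 10|, which is < eps once |t + 10| < (169/18)eps.
Take delta = min(13/2, (169/18)eps). Then 0 < |t + 10| < delta forces both bounds, so |(2t + 3)/(t - 3) − (17/13)| < eps.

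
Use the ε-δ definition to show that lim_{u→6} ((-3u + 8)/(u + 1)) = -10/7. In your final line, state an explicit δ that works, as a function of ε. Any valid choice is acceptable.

δ = min(7/2, (49/22)ε)

Fix ε > 0. We want δ > 0 with 0 < |u − 6| < δ ⇒ |(-3u + 8)/(u + 1) + 10/7| < ε.
Combining over a common denominator, (-3u + 8)/(u + 1) + 10/7 = [(-3u + 8)·7 − (-10)·(u + 1)] / [7·(u + 1)] = -11(u − 6) / (7(u + 1)).
So |(-3u + 8)/(u + 1) + 10/7| = 11|u − 6| / (7·|u + 1|).
Restrict δ ≤ 7/2. Then |u − 6| < 7/2 gives |u + 1| = |(u − 6) + 7| ≥ 7 − 7/2 = 7/2.
Hence |(-3u + 8)/(u + 1) + 10/7| < 11|u − 6|/(7·(7/2)) = (22/49)|u − 6|, which is < ε once |u − 6| < (49/22)ε.
Take δ = min(7/2, (49/22)ε). Then 0 < |u − 6| < δ forces both bounds, so |(-3u + 8)/(u + 1) + 10/7| < ε.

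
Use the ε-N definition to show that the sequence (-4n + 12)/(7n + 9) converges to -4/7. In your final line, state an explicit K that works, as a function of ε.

Suppose ε > 0. For n ≥ 1, |(-4n + 12)/(7n + 9) + 4/7| = |120|/(7(7n + 9)) = 120/(7(7n + 9)).
Since 7n + 9 ≥ 7n for n ≥ 1, this is ≤ 120/(7·7n) = (120/49)/n.
So |(-4n + 12)/(7n + 9) + 4/7| < ε whenever n > (120/49)/ε.
Take K = (120/49)/ε. If n > K then |(-4n + 12)/(7n + 9) + 4/7| ≤ (120/49)/n < ε.

K = (120/49)/ε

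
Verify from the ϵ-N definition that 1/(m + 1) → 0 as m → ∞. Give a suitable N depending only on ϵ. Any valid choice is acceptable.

Suppose ϵ > 0. For m ≥ 1, |1/(m + 1) − 0| = 1/(m + 1) ≤ 1/m.
We need 1/m < ϵ, i.e. m > 1/ϵ.
Take N = 1/ϵ. If m > N then |1/(m + 1)| ≤ 1/m < ϵ.

N = 1/ϵ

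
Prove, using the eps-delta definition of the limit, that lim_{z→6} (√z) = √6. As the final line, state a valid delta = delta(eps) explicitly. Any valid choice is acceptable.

delta = min(6, √6·eps)

Fix eps > 0. We want delta > 0 such that 0 < |z − 6| < delta implies |√z − √6| < eps.
Rationalise: √z − √6 = (z − 6)/(√z + √6), so |√z − √6| = |z − 6|/(√z + √6).
Restrict delta ≤ 6 so that |z − 6| < 6 forces z > 0, and then √z + √6 > √6.
Hence |√z − √6| < |z − 6|/√6, which is < eps once |z − 6| < √6·eps.
Take delta = min(6, √6·eps). If 0 < |z − 6| < delta then z > 0 and |√z − √6| < |z − 6|/√6 < eps.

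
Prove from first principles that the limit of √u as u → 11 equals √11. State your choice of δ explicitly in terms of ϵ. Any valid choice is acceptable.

δ = min(11, √11·ϵ)

Suppose ϵ > 0. We want δ > 0 such that 0 < |u − 11| < δ implies |√u − √11| < ϵ.
Rationalise: √u − √11 = (u − 11)/(√u + √11), so |√u − √11| = |u − 11|/(√u + √11).
Restrict δ ≤ 11 so that |u − 11| < 11 forces u > 0, and then √u + √11 > √11.
Hence |√u − √11| < |u − 11|/√11, which is < ϵ once |u − 11| < √11·ϵ.
Take δ = min(11, √11·ϵ). If 0 < |u − 11| < δ then u > 0 and |√u − √11| < |u − 11|/√11 < ϵ.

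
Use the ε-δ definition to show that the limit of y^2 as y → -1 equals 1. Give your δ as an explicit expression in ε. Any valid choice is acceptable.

δ = min(2, ε/4)

Let ε > 0. We seek δ > 0 with 0 < |y + 1| < δ ⇒ |y^2 − 1| < ε.
Factor: y^2 − 1 = (y + 1)(y - 1), so |y^2 − 1| = |y + 1|·|y - 1|.
Restrict δ ≤ 2. Then |y + 1| < 2 gives |y| < 3, so by the triangle inequality |y - 1| ≤ 3 + 1 = 4.
Hence |y^2 − 1| ≤ 4|y + 1|, which is < ε once |y + 1| < ε/4.
Take δ = min(2, ε/4). If 0 < |y + 1| < δ then both bounds hold and |y^2 − 1| ≤ 4|y + 1| < 4·(ε/4) = ε.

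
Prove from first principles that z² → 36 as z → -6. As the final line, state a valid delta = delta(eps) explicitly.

delta = min(1, eps/13)

Let eps > 0 be given. We seek delta > 0 with 0 < |z + 6| < delta ⇒ |z² − 36| < eps.
Factor: z² − 36 = (z + 6)(z - 6), so |z² − 36| = |z + 6|·|z - 6|.
Restrict delta ≤ 1. Then |z + 6| < 1 gives |z| < 7, so by the triangle inequality |z - 6| ≤ 7 + 6 = 13.
Hence |z² − 36| ≤ 13|z + 6|, which is < eps once |z + 6| < eps/13.
Take delta = min(1, eps/13). If 0 < |z + 6| < delta then both bounds hold and |z² − 36| ≤ 13|z + 6| < 13·(eps/13) = eps.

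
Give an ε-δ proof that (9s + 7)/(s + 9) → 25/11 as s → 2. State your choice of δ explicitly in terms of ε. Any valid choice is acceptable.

Suppose ε > 0. We want δ > 0 with 0 < |s − 2| < δ ⇒ |(9s + 7)/(s + 9) − (25/11)| < ε.
Combining over a common denominator, (9s + 7)/(s + 9) − (25/11) = [(9s + 7)·11 − 25·(s + 9)] / [11·(s + 9)] = 74(s − 2) / (11(s + 9)).
So |(9s + 7)/(s + 9) − (25/11)| = 74|s − 2| / (11·|s + 9|).
Restrict δ ≤ 11/2. Then |s − 2| < 11/2 gives |s + 9| = |(s − 2) + 11| ≥ 11 − 11/2 = 11/2.
Hence |(9s + 7)/(s + 9) − (25/11)| < 74|s − 2|/(11·(11/2)) = (148/121)|s − 2|, which is < ε once |s − 2| < (121/148)ε.
Take δ = min(11/2, (121/148)ε). Then 0 < |s − 2| < δ forces both bounds, so |(9s + 7)/(s + 9) − (25/11)| < ε.

δ = min(11/2, (121/148)ε)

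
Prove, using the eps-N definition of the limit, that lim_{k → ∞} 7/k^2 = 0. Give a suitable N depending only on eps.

Fix eps > 0. For k ≥ 1, |7/k^2 − 0| = 7/k^2.
7/k^2 < eps ⇔ k^2 > 7/eps ⇔ k > (7/eps)^{1/2}.
Take N = (7/eps)^{1/2}. Then k > N implies 7/k^2 < eps.

N = (7/eps)^{1/2}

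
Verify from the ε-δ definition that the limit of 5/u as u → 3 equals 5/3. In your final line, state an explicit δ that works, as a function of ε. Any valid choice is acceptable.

δ = min(3/2, (9/10)ε)

Fix ε > 0. We seek δ > 0 such that 0 < |u − 3| < δ implies |5/u − (5/3)| < ε.
|5/u − (5/3)| = 5·|3 − u|/(3·|u|) = 5|u − 3|/(3|u|).
Require δ ≤ 3/2 so that |u| > 3 − 3/2 = 3/2, hence 3|u| > 9/2.
Then |5/u − (5/3)| < 5|u − 3|/(9/2), which is < ε when |u − 3| < (9/10)ε.
Take δ = min(3/2, (9/10)ε). Then 0 < |u − 3| < δ gives both |u − 3| < 3/2 and |u − 3| < (9/10)ε, so |5/u − (5/3)| < ε.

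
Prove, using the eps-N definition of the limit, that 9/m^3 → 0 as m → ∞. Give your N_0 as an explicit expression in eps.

N_0 = (9/eps)^{1/3}

Let eps > 0. For m ≥ 1, |9/m^3 − 0| = 9/m^3.
9/m^3 < eps ⇔ m^3 > 9/eps ⇔ m > (9/eps)^{1/3}.
Take N_0 = (9/eps)^{1/3}. Then m > N_0 implies 9/m^3 < eps.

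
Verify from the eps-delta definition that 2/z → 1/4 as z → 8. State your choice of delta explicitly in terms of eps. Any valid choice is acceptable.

delta = min(4, 16eps)

Let eps > 0 be given. We seek delta > 0 such that 0 < |z − 8| < delta implies |2/z − (1/4)| < eps.
|2/z − (1/4)| = 2·|8 − z|/(8·|z|) = 2|z − 8|/(8|z|).
Require delta ≤ 4 so that |z| > 8 − 4 = 4, hence 8|z| > 32.
Then |2/z − (1/4)| < 2|z − 8|/32, which is < eps when |z − 8| < 16eps.
Take delta = min(4, 16eps). Then 0 < |z − 8| < delta gives both |z − 8| < 4 and |z − 8| < 16eps, so |2/z − (1/4)| < eps.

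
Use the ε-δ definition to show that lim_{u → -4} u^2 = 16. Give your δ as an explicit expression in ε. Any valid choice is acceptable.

Suppose ε > 0. We seek δ > 0 with 0 < |u + 4| < δ ⇒ |u^2 − 16| < ε.
Factor: u^2 − 16 = (u + 4)(u - 4), so |u^2 − 16| = |u + 4|·|u - 4|.
Impose δ ≤ 1 so that |u| < 5; then |u - 4| ≤ 9.
Hence |u^2 − 16| ≤ 9|u + 4|, which is < ε once |u + 4| < ε/9.
Take δ = min(1, ε/9). If 0 < |u + 4| < δ then both bounds hold and |u^2 − 16| ≤ 9|u + 4| < 9·(ε/9) = ε.

δ = min(1, ε/9)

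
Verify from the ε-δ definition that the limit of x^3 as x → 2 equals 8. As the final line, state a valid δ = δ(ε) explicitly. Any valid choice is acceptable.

Fix ε > 0. We seek δ > 0 with 0 < |x − 2| < δ ⇒ |x^3 − 8| < ε.
Factor: x^3 − 8 = (x − 2)(x^2 + 2x + 4), so |x^3 − 8| = |x − 2|·|x^2 + 2x + 4|.
Restrict δ ≤ 2. Then |x − 2| < 2 gives |x| < 4, so by the triangle inequality |x^2 + 2x + 4| ≤ 4^2 + 2·4 + 4 = 28.
Hence |x^3 − 8| ≤ 28|x − 2|, which is < ε once |x − 2| < ε/28.
Take δ = min(2, ε/28). If 0 < |x − 2| < δ then both bounds hold and |x^3 − 8| ≤ 28|x − 2| < 28·(ε/28) = ε.

δ = min(2, ε/28)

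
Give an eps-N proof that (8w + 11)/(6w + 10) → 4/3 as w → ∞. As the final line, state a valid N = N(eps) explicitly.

Let eps > 0. We seek N > 0 such that w > N implies |(8w + 11)/(6w + 10) − (4/3)| < eps.
(8w + 11)/(6w + 10) − (4/3) = (6(8w + 11) − 8(6w + 10)) / (6(6w + 10)) = -14/(6(6w + 10)).
For w > 0 we have 6w + 10 > 6w, so |(8w + 11)/(6w + 10) − (4/3)| = 14/(6(6w + 10)) < 14/(6·6w) = (7/18)/w.
Thus |(8w + 11)/(6w + 10) − (4/3)| < eps whenever w > (7/18)/eps.
Take N = (7/18)/eps. If w > N then |(8w + 11)/(6w + 10) − (4/3)| < (7/18)/w < eps.

N = (7/18)/eps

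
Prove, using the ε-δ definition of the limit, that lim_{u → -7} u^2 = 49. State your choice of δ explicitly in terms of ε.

δ = min(1, ε/15)

Fix ε > 0. We seek δ > 0 with 0 < |u + 7| < δ ⇒ |u^2 − 49| < ε.
Factor: u^2 − 49 = (u + 7)(u - 7), so |u^2 − 49| = |u + 7|·|u - 7|.
Impose δ ≤ 1 so that |u| < 8; then |u - 7| ≤ 15.
Hence |u^2 − 49| ≤ 15|u + 7|, which is < ε once |u + 7| < ε/15.
Take δ = min(1, ε/15). If 0 < |u + 7| < δ then both bounds hold and |u^2 − 49| ≤ 15|u + 7| < 15·(ε/15) = ε.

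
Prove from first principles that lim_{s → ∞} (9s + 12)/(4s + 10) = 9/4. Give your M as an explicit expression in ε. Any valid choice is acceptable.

M = (21/8)/ε

Suppose ε > 0. We seek M > 0 such that s > M implies |(9s + 12)/(4s + 10) − (9/4)| < ε.
(9s + 12)/(4s + 10) − (9/4) = (4(9s + 12) − 9(4s + 10)) / (4(4s + 10)) = -42/(4(4s + 10)).
For s > 0 we have 4s + 10 > 4s, so |(9s + 12)/(4s + 10) − (9/4)| = 42/(4(4s + 10)) < 42/(4·4s) = (21/8)/s.
Thus |(9s + 12)/(4s + 10) − (9/4)| < ε whenever s > (21/8)/ε.
Take M = (21/8)/ε. If s > M then |(9s + 12)/(4s + 10) − (9/4)| < (21/8)/s < ε.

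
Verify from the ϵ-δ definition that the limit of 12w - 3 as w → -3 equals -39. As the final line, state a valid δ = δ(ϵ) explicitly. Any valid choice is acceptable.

δ = ϵ/12

Suppose ϵ > 0. We need δ > 0 so that 0 < |w + 3| < δ implies |(12w - 3) + 39| < ϵ.
|(12w - 3) + 39| = |12w + 36| = 12|w + 3|.
Thus it suffices that |w + 3| < ϵ/12.
Take δ = ϵ/12. If 0 < |w + 3| < δ then |(12w - 3) + 39| = 12|w + 3| < 12·(ϵ/12) = ϵ.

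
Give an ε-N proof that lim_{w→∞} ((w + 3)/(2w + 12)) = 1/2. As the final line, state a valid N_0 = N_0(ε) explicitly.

N_0 = (3/2)/ε

Let ε > 0 be given. We seek N_0 > 0 such that w > N_0 implies |(w + 3)/(2w + 12) − (1/2)| < ε.
(w + 3)/(2w + 12) − (1/2) = (2(w + 3) − (2w + 12)) / (2(2w + 12)) = -6/(2(2w + 12)).
For w > 0 we have 2w + 12 > 2w, so |(w + 3)/(2w + 12) − (1/2)| = 6/(2(2w + 12)) < 6/(2·2w) = (3/2)/w.
Thus |(w + 3)/(2w + 12) − (1/2)| < ε whenever w > (3/2)/ε.
Take N_0 = (3/2)/ε. If w > N_0 then |(w + 3)/(2w + 12) − (1/2)| < (3/2)/w < ε.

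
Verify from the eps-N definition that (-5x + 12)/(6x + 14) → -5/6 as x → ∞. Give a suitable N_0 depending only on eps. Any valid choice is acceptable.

Let eps > 0. We seek N_0 > 0 such that x > N_0 implies |(-5x + 12)/(6x + 14) + 5/6| < eps.
(-5x + 12)/(6x + 14) + 5/6 = (6(-5x + 12) − (-5)(6x + 14)) / (6(6x + 14)) = 142/(6(6x + 14)).
For x > 0 we have 6x + 14 > 6x, so |(-5x + 12)/(6x + 14) + 5/6| = 142/(6(6x + 14)) < 142/(6·6x) = (71/18)/x.
Thus |(-5x + 12)/(6x + 14) + 5/6| < eps whenever x > (71/18)/eps.
Take N_0 = (71/18)/eps. If x > N_0 then |(-5x + 12)/(6x + 14) + 5/6| < (71/18)/x < eps.

N_0 = (71/18)/eps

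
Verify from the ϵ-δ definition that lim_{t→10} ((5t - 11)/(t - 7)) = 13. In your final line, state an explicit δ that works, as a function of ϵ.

Suppose ϵ > 0. We want δ > 0 with 0 < |t − 10| < δ ⇒ |(5t - 11)/(t - 7) − 13| < ϵ.
Combining over a common denominator, (5t - 11)/(t - 7) − 13 = [(5t - 11)·3 − 39·(t - 7)] / [3·(t - 7)] = -24(t − 10) / (3(t - 7)).
So |(5t - 11)/(t - 7) − 13| = 24|t − 10| / (3·|t − 7|).
Restrict δ ≤ 3/2. Then |t − 10| < 3/2 gives |t − 7| = |(t − 10) + 3| ≥ 3 − 3/2 = 3/2.
Hence |(5t - 11)/(t - 7) − 13| < 24|t − 10|/(3·(3/2)) = (16/3)|t − 10|, which is < ϵ once |t − 10| < (3/16)ϵ.
Take δ = min(3/2, (3/16)ϵ). Then 0 < |t − 10| < δ forces both bounds, so |(5t - 11)/(t - 7) − 13| < ϵ.

δ = min(3/2, (3/16)ϵ)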